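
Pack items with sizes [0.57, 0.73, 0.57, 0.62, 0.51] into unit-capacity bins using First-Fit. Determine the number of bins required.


Place items sequentially using First-Fit:
  Item 0.57 -> new Bin 1
  Item 0.73 -> new Bin 2
  Item 0.57 -> new Bin 3
  Item 0.62 -> new Bin 4
  Item 0.51 -> new Bin 5
Total bins used = 5

5


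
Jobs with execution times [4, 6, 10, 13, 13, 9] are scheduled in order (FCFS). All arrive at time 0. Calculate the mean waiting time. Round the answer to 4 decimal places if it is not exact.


FCFS order (as given): [4, 6, 10, 13, 13, 9]
Waiting times:
  Job 1: wait = 0
  Job 2: wait = 4
  Job 3: wait = 10
  Job 4: wait = 20
  Job 5: wait = 33
  Job 6: wait = 46
Sum of waiting times = 113
Average waiting time = 113/6 = 18.8333

18.8333


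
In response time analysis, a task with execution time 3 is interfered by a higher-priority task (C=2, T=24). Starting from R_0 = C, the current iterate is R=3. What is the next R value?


R_next = C + ceil(R_prev / T_hp) * C_hp
ceil(3 / 24) = ceil(0.125) = 1
Interference = 1 * 2 = 2
R_next = 3 + 2 = 5

5


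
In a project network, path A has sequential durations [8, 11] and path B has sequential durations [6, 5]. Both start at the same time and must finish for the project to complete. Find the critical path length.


Path A total = 8 + 11 = 19
Path B total = 6 + 5 = 11
Critical path = longest path = max(19, 11) = 19

19


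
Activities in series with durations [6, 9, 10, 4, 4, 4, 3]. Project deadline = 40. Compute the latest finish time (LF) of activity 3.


LF(activity 3) = deadline - sum of successor durations
Successors: activities 4 through 7 with durations [4, 4, 4, 3]
Sum of successor durations = 15
LF = 40 - 15 = 25

25


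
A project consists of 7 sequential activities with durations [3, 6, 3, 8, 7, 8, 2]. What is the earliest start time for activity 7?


Activity 7 starts after activities 1 through 6 complete.
Predecessor durations: [3, 6, 3, 8, 7, 8]
ES = 3 + 6 + 3 + 8 + 7 + 8 = 35

35


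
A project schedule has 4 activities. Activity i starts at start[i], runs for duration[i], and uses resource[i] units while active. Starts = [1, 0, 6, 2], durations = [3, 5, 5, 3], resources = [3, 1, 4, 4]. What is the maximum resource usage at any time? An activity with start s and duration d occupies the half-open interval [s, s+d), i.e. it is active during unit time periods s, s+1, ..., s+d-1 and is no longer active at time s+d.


Each activity i is active on [start_i, start_i + duration_i).
Compute total resource usage per time slot:
  t=0: active resources = [1], total = 1
  t=1: active resources = [3, 1], total = 4
  t=2: active resources = [3, 1, 4], total = 8
  t=3: active resources = [3, 1, 4], total = 8
  t=4: active resources = [1, 4], total = 5
  t=5: active resources = [], total = 0
  t=6: active resources = [4], total = 4
  t=7: active resources = [4], total = 4
  t=8: active resources = [4], total = 4
  t=9: active resources = [4], total = 4
  t=10: active resources = [4], total = 4
Peak resource demand = 8

8


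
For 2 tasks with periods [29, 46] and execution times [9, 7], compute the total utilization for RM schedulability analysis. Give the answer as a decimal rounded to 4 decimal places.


Compute individual utilizations (exact fractions):
  Task 1: C/T = 9/29 (approx. 0.3103)
  Task 2: C/T = 7/46 (approx. 0.1522)
Total utilization U = 9/29 + 7/46 = 617/1334
Rounded to 4 decimal places: U = 0.4625
RM (Liu & Layland) bound for 2 tasks = 0.828427; compare with U = 617/1334 (approx. 0.462519)
U <= bound, so schedulable by RM sufficient condition.

0.4625


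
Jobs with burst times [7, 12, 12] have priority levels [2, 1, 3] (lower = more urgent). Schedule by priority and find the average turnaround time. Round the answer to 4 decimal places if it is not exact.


Sort by priority (ascending = highest first):
Order: [(1, 12), (2, 7), (3, 12)]
Completion times:
  Priority 1, burst=12, C=12
  Priority 2, burst=7, C=19
  Priority 3, burst=12, C=31
Average turnaround = 62/3 = 20.6667

20.6667


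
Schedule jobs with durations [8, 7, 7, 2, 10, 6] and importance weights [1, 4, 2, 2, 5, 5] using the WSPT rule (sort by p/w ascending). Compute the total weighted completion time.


Compute p/w ratios and sort ascending (WSPT): [(2, 2), (6, 5), (7, 4), (10, 5), (7, 2), (8, 1)]
Compute weighted completion times:
  Job (p=2,w=2): C=2, w*C=2*2=4
  Job (p=6,w=5): C=8, w*C=5*8=40
  Job (p=7,w=4): C=15, w*C=4*15=60
  Job (p=10,w=5): C=25, w*C=5*25=125
  Job (p=7,w=2): C=32, w*C=2*32=64
  Job (p=8,w=1): C=40, w*C=1*40=40
Total weighted completion time = 333

333


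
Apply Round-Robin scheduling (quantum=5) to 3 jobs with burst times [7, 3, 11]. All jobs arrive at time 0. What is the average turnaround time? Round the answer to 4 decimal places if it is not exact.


Time quantum = 5
Execution trace:
  J1 runs 5 units, time = 5
  J2 runs 3 units, time = 8
  J3 runs 5 units, time = 13
  J1 runs 2 units, time = 15
  J3 runs 5 units, time = 20
  J3 runs 1 units, time = 21
Finish times: [15, 8, 21]
Average turnaround = 44/3 = 14.6667

14.6667


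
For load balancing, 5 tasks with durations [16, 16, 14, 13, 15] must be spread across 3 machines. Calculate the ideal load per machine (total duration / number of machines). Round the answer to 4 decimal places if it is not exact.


Total processing time = 16 + 16 + 14 + 13 + 15 = 74
Number of machines = 3
Ideal balanced load = 74 / 3 = 24.6667

24.6667


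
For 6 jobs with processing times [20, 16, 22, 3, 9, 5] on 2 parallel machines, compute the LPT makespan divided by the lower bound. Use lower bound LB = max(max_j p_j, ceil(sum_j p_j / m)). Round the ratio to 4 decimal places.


LPT order: [22, 20, 16, 9, 5, 3]
Machine loads after assignment: [39, 36]
LPT makespan = 39
Lower bound = max(max_job, ceil(total/2)) = max(22, 38) = 38
Ratio = 39 / 38 = 1.0263

1.0263


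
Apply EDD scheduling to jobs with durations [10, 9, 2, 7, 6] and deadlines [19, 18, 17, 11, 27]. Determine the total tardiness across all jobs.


Sort by due date (EDD order): [(7, 11), (2, 17), (9, 18), (10, 19), (6, 27)]
Compute completion times and tardiness:
  Job 1: p=7, d=11, C=7, tardiness=max(0,7-11)=0
  Job 2: p=2, d=17, C=9, tardiness=max(0,9-17)=0
  Job 3: p=9, d=18, C=18, tardiness=max(0,18-18)=0
  Job 4: p=10, d=19, C=28, tardiness=max(0,28-19)=9
  Job 5: p=6, d=27, C=34, tardiness=max(0,34-27)=7
Total tardiness = 16

16


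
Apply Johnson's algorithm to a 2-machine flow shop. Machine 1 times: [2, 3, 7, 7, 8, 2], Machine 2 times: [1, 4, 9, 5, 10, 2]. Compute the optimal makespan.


Apply Johnson's rule:
  Group 1 (a <= b): [(6, 2, 2), (2, 3, 4), (3, 7, 9), (5, 8, 10)]
  Group 2 (a > b): [(4, 7, 5), (1, 2, 1)]
Optimal job order: [6, 2, 3, 5, 4, 1]
Schedule:
  Job 6: M1 done at 2, M2 done at 4
  Job 2: M1 done at 5, M2 done at 9
  Job 3: M1 done at 12, M2 done at 21
  Job 5: M1 done at 20, M2 done at 31
  Job 4: M1 done at 27, M2 done at 36
  Job 1: M1 done at 29, M2 done at 37
Makespan = 37

37


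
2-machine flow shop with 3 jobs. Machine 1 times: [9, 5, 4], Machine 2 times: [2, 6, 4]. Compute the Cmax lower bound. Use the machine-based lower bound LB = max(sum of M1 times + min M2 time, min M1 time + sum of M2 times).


LB1 = sum(M1 times) + min(M2 times) = 18 + 2 = 20
LB2 = min(M1 times) + sum(M2 times) = 4 + 12 = 16
Lower bound = max(LB1, LB2) = max(20, 16) = 20

20


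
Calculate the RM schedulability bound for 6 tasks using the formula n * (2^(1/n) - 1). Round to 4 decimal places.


Compute 2^(1/6) = 1.1224620483
Subtract 1: 1.1224620483 - 1 = 0.1224620483
Multiply by n: 6 * 0.1224620483 = 0.7347722898
Round to 4 dp: 0.7348

0.7348


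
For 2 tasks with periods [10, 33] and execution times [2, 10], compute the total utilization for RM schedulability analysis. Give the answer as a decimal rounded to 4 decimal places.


Compute individual utilizations (exact fractions):
  Task 1: C/T = 2/10 = 1/5 (approx. 0.2)
  Task 2: C/T = 10/33 (approx. 0.303)
Total utilization U = 1/5 + 10/33 = 83/165
Rounded to 4 decimal places: U = 0.5030
RM (Liu & Layland) bound for 2 tasks = 0.828427; compare with U = 83/165 (approx. 0.503030)
U <= bound, so schedulable by RM sufficient condition.

0.5030


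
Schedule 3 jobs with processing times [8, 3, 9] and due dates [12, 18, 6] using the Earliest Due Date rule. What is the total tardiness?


Sort by due date (EDD order): [(9, 6), (8, 12), (3, 18)]
Compute completion times and tardiness:
  Job 1: p=9, d=6, C=9, tardiness=max(0,9-6)=3
  Job 2: p=8, d=12, C=17, tardiness=max(0,17-12)=5
  Job 3: p=3, d=18, C=20, tardiness=max(0,20-18)=2
Total tardiness = 10

10


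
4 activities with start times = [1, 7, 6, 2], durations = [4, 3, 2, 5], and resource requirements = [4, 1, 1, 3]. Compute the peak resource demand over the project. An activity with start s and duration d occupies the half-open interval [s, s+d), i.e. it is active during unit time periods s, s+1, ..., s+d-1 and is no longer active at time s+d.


Each activity i is active on [start_i, start_i + duration_i).
Compute total resource usage per time slot:
  t=0: active resources = [], total = 0
  t=1: active resources = [4], total = 4
  t=2: active resources = [4, 3], total = 7
  t=3: active resources = [4, 3], total = 7
  t=4: active resources = [4, 3], total = 7
  t=5: active resources = [3], total = 3
  t=6: active resources = [1, 3], total = 4
  t=7: active resources = [1, 1], total = 2
  t=8: active resources = [1], total = 1
  t=9: active resources = [1], total = 1
Peak resource demand = 7

7


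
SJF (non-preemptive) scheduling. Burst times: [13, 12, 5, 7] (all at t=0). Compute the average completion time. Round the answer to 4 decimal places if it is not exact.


SJF order (ascending): [5, 7, 12, 13]
Completion times:
  Job 1: burst=5, C=5
  Job 2: burst=7, C=12
  Job 3: burst=12, C=24
  Job 4: burst=13, C=37
Average completion = 78/4 = 19.5

19.5


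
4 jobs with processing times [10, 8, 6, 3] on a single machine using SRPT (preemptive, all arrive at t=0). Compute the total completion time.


Since all jobs arrive at t=0, SRPT equals SPT ordering.
SPT order: [3, 6, 8, 10]
Completion times:
  Job 1: p=3, C=3
  Job 2: p=6, C=9
  Job 3: p=8, C=17
  Job 4: p=10, C=27
Total completion time = 3 + 9 + 17 + 27 = 56

56


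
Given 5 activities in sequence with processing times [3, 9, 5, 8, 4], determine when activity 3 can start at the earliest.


Activity 3 starts after activities 1 through 2 complete.
Predecessor durations: [3, 9]
ES = 3 + 9 = 12

12


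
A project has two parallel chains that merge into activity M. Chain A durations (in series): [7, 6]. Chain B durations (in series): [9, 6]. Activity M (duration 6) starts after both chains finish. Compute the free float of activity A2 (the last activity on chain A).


ES(A2) = sum of predecessors on chain A = 7
EF(A2) = ES + duration = 7 + 6 = 13
Successor of A2 is M. ES(M) = max(sum(A), sum(B)) = max(13, 15) = 15
Free float = ES(successor) - EF(current) = 15 - 13 = 2

2


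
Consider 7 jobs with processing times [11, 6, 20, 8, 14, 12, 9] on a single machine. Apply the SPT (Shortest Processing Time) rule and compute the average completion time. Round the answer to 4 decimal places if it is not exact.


Sort jobs by processing time (SPT order): [6, 8, 9, 11, 12, 14, 20]
Compute completion times sequentially:
  Job 1: processing = 6, completes at 6
  Job 2: processing = 8, completes at 14
  Job 3: processing = 9, completes at 23
  Job 4: processing = 11, completes at 34
  Job 5: processing = 12, completes at 46
  Job 6: processing = 14, completes at 60
  Job 7: processing = 20, completes at 80
Sum of completion times = 263
Average completion time = 263/7 = 37.5714

37.5714


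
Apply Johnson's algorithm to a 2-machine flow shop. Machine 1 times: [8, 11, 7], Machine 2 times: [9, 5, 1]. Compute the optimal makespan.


Apply Johnson's rule:
  Group 1 (a <= b): [(1, 8, 9)]
  Group 2 (a > b): [(2, 11, 5), (3, 7, 1)]
Optimal job order: [1, 2, 3]
Schedule:
  Job 1: M1 done at 8, M2 done at 17
  Job 2: M1 done at 19, M2 done at 24
  Job 3: M1 done at 26, M2 done at 27
Makespan = 27

27


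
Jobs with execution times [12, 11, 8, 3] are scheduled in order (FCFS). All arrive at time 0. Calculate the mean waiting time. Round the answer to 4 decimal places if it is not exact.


FCFS order (as given): [12, 11, 8, 3]
Waiting times:
  Job 1: wait = 0
  Job 2: wait = 12
  Job 3: wait = 23
  Job 4: wait = 31
Sum of waiting times = 66
Average waiting time = 66/4 = 16.5

16.5


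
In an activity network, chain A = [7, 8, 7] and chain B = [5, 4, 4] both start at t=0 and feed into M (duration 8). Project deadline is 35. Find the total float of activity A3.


Forward pass: ES(A3) = sum of predecessors on chain A = 15
EF = ES + duration = 15 + 7 = 22
Backward pass: LF(M) = deadline = 35; LS(M) = 35 - 8 = 27
LF(A3) = LS(M) - sum(successors on chain A) = 27 - 0 = 27
LS = LF - duration = 27 - 7 = 20
Total float = LS - ES = 20 - 15 = 5

5


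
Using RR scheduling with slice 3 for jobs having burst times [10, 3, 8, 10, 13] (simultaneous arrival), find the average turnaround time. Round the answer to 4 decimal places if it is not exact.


Time quantum = 3
Execution trace:
  J1 runs 3 units, time = 3
  J2 runs 3 units, time = 6
  J3 runs 3 units, time = 9
  J4 runs 3 units, time = 12
  J5 runs 3 units, time = 15
  J1 runs 3 units, time = 18
  J3 runs 3 units, time = 21
  J4 runs 3 units, time = 24
  J5 runs 3 units, time = 27
  J1 runs 3 units, time = 30
  J3 runs 2 units, time = 32
  J4 runs 3 units, time = 35
  J5 runs 3 units, time = 38
  J1 runs 1 units, time = 39
  J4 runs 1 units, time = 40
  J5 runs 3 units, time = 43
  J5 runs 1 units, time = 44
Finish times: [39, 6, 32, 40, 44]
Average turnaround = 161/5 = 32.2

32.2


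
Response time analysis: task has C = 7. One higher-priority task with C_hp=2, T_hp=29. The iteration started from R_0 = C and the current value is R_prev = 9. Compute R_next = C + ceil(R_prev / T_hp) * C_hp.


R_next = C + ceil(R_prev / T_hp) * C_hp
ceil(9 / 29) = ceil(0.3103) = 1
Interference = 1 * 2 = 2
R_next = 7 + 2 = 9
R_next = R_prev, so the iteration has converged (response time = 9).

9


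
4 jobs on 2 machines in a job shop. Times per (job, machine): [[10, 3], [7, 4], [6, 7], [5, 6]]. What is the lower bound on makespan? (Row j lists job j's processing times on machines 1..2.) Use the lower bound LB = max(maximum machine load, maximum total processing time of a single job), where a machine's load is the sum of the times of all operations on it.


Machine loads:
  Machine 1: 10 + 7 + 6 + 5 = 28
  Machine 2: 3 + 4 + 7 + 6 = 20
Max machine load = 28
Job totals:
  Job 1: 13
  Job 2: 11
  Job 3: 13
  Job 4: 11
Max job total = 13
Lower bound = max(28, 13) = 28

28


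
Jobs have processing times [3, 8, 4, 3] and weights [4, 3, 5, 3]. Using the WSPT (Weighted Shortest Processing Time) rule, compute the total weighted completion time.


Compute p/w ratios and sort ascending (WSPT): [(3, 4), (4, 5), (3, 3), (8, 3)]
Compute weighted completion times:
  Job (p=3,w=4): C=3, w*C=4*3=12
  Job (p=4,w=5): C=7, w*C=5*7=35
  Job (p=3,w=3): C=10, w*C=3*10=30
  Job (p=8,w=3): C=18, w*C=3*18=54
Total weighted completion time = 131

131


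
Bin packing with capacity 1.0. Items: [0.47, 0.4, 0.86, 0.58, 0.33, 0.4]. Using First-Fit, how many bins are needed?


Place items sequentially using First-Fit:
  Item 0.47 -> new Bin 1
  Item 0.4 -> Bin 1 (now 0.87)
  Item 0.86 -> new Bin 2
  Item 0.58 -> new Bin 3
  Item 0.33 -> Bin 3 (now 0.91)
  Item 0.4 -> new Bin 4
Total bins used = 4

4


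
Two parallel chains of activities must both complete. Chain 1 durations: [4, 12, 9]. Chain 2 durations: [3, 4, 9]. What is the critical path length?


Path A total = 4 + 12 + 9 = 25
Path B total = 3 + 4 + 9 = 16
Critical path = longest path = max(25, 16) = 25

25


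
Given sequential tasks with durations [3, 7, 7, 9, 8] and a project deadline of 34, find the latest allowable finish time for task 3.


LF(activity 3) = deadline - sum of successor durations
Successors: activities 4 through 5 with durations [9, 8]
Sum of successor durations = 17
LF = 34 - 17 = 17

17


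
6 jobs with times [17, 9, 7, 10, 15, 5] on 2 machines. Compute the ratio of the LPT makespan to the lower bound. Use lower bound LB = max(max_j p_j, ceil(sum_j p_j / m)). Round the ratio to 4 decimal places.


LPT order: [17, 15, 10, 9, 7, 5]
Machine loads after assignment: [31, 32]
LPT makespan = 32
Lower bound = max(max_job, ceil(total/2)) = max(17, 32) = 32
Ratio = 32 / 32 = 1.0

1.0


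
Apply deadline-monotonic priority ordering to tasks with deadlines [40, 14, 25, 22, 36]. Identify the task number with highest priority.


Sort tasks by relative deadline (ascending):
  Task 2: deadline = 14
  Task 4: deadline = 22
  Task 3: deadline = 25
  Task 5: deadline = 36
  Task 1: deadline = 40
Priority order (highest first): [2, 4, 3, 5, 1]
Highest priority task = 2

2


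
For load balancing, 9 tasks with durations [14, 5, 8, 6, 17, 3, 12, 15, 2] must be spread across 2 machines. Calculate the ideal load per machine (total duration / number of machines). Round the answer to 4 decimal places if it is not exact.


Total processing time = 14 + 5 + 8 + 6 + 17 + 3 + 12 + 15 + 2 = 82
Number of machines = 2
Ideal balanced load = 82 / 2 = 41.0

41.0


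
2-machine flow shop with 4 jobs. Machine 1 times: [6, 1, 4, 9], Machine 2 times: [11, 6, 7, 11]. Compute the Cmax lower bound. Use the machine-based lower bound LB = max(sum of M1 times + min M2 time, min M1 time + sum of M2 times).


LB1 = sum(M1 times) + min(M2 times) = 20 + 6 = 26
LB2 = min(M1 times) + sum(M2 times) = 1 + 35 = 36
Lower bound = max(LB1, LB2) = max(26, 36) = 36

36


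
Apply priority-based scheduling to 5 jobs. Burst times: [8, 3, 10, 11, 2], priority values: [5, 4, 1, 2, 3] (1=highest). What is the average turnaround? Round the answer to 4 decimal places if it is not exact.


Sort by priority (ascending = highest first):
Order: [(1, 10), (2, 11), (3, 2), (4, 3), (5, 8)]
Completion times:
  Priority 1, burst=10, C=10
  Priority 2, burst=11, C=21
  Priority 3, burst=2, C=23
  Priority 4, burst=3, C=26
  Priority 5, burst=8, C=34
Average turnaround = 114/5 = 22.8

22.8


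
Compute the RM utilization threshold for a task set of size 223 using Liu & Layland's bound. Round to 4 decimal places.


Compute 2^(1/223) = 1.0031131190
Subtract 1: 1.0031131190 - 1 = 0.0031131190
Multiply by n: 223 * 0.0031131190 = 0.6942255370
Round to 4 dp: 0.6942

0.6942


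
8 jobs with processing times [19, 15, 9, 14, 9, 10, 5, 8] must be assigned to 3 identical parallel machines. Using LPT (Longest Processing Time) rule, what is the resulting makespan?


Sort jobs in decreasing order (LPT): [19, 15, 14, 10, 9, 9, 8, 5]
Assign each job to the least loaded machine:
  Machine 1: jobs [19, 9], load = 28
  Machine 2: jobs [15, 9, 8], load = 32
  Machine 3: jobs [14, 10, 5], load = 29
Makespan = max load = 32

32


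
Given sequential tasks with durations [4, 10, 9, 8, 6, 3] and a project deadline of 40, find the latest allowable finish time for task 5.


LF(activity 5) = deadline - sum of successor durations
Successors: activities 6 through 6 with durations [3]
Sum of successor durations = 3
LF = 40 - 3 = 37

37


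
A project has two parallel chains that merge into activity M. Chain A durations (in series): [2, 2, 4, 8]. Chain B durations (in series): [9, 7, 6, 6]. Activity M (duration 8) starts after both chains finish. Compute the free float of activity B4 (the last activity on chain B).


ES(B4) = sum of predecessors on chain B = 22
EF(B4) = ES + duration = 22 + 6 = 28
Successor of B4 is M. ES(M) = max(sum(A), sum(B)) = max(16, 28) = 28
Free float = ES(successor) - EF(current) = 28 - 28 = 0

0


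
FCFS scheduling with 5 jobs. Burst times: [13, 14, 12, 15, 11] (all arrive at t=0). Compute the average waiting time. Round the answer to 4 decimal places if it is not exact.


FCFS order (as given): [13, 14, 12, 15, 11]
Waiting times:
  Job 1: wait = 0
  Job 2: wait = 13
  Job 3: wait = 27
  Job 4: wait = 39
  Job 5: wait = 54
Sum of waiting times = 133
Average waiting time = 133/5 = 26.6

26.6


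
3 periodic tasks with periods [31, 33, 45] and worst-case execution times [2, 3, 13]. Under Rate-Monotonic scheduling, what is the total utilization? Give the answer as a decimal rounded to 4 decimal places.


Compute individual utilizations (exact fractions):
  Task 1: C/T = 2/31 (approx. 0.0645)
  Task 2: C/T = 3/33 = 1/11 (approx. 0.0909)
  Task 3: C/T = 13/45 (approx. 0.2889)
Total utilization U = 2/31 + 1/11 + 13/45 = 6818/15345
Rounded to 4 decimal places: U = 0.4443
RM (Liu & Layland) bound for 3 tasks = 0.779763; compare with U = 6818/15345 (approx. 0.444314)
U <= bound, so schedulable by RM sufficient condition.

0.4443


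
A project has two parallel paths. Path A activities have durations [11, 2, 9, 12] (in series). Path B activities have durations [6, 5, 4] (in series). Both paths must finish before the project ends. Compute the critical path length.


Path A total = 11 + 2 + 9 + 12 = 34
Path B total = 6 + 5 + 4 = 15
Critical path = longest path = max(34, 15) = 34

34


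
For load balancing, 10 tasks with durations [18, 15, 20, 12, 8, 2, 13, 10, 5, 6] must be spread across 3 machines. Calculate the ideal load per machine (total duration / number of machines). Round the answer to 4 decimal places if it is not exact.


Total processing time = 18 + 15 + 20 + 12 + 8 + 2 + 13 + 10 + 5 + 6 = 109
Number of machines = 3
Ideal balanced load = 109 / 3 = 36.3333

36.3333


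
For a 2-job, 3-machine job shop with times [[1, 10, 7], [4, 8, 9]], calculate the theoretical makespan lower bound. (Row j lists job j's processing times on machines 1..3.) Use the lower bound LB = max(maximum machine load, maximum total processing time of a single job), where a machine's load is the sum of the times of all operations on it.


Machine loads:
  Machine 1: 1 + 4 = 5
  Machine 2: 10 + 8 = 18
  Machine 3: 7 + 9 = 16
Max machine load = 18
Job totals:
  Job 1: 18
  Job 2: 21
Max job total = 21
Lower bound = max(18, 21) = 21

21


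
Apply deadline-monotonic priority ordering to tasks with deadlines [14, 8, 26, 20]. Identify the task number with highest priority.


Sort tasks by relative deadline (ascending):
  Task 2: deadline = 8
  Task 1: deadline = 14
  Task 4: deadline = 20
  Task 3: deadline = 26
Priority order (highest first): [2, 1, 4, 3]
Highest priority task = 2

2


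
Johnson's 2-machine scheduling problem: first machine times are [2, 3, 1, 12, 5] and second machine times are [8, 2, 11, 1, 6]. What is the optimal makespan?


Apply Johnson's rule:
  Group 1 (a <= b): [(3, 1, 11), (1, 2, 8), (5, 5, 6)]
  Group 2 (a > b): [(2, 3, 2), (4, 12, 1)]
Optimal job order: [3, 1, 5, 2, 4]
Schedule:
  Job 3: M1 done at 1, M2 done at 12
  Job 1: M1 done at 3, M2 done at 20
  Job 5: M1 done at 8, M2 done at 26
  Job 2: M1 done at 11, M2 done at 28
  Job 4: M1 done at 23, M2 done at 29
Makespan = 29

29


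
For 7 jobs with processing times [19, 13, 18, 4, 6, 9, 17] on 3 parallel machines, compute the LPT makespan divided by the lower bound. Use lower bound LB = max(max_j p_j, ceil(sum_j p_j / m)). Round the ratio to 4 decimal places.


LPT order: [19, 18, 17, 13, 9, 6, 4]
Machine loads after assignment: [29, 27, 30]
LPT makespan = 30
Lower bound = max(max_job, ceil(total/3)) = max(19, 29) = 29
Ratio = 30 / 29 = 1.0345

1.0345


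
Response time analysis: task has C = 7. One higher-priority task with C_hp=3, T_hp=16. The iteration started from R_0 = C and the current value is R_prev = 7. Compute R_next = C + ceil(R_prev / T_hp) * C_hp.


R_next = C + ceil(R_prev / T_hp) * C_hp
ceil(7 / 16) = ceil(0.4375) = 1
Interference = 1 * 3 = 3
R_next = 7 + 3 = 10

10


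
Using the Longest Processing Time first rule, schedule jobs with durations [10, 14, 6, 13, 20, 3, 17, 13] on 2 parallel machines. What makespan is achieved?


Sort jobs in decreasing order (LPT): [20, 17, 14, 13, 13, 10, 6, 3]
Assign each job to the least loaded machine:
  Machine 1: jobs [20, 13, 10, 6], load = 49
  Machine 2: jobs [17, 14, 13, 3], load = 47
Makespan = max load = 49

49


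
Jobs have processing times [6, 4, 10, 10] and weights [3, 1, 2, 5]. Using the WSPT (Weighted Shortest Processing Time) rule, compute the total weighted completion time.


Compute p/w ratios and sort ascending (WSPT): [(6, 3), (10, 5), (4, 1), (10, 2)]
Compute weighted completion times:
  Job (p=6,w=3): C=6, w*C=3*6=18
  Job (p=10,w=5): C=16, w*C=5*16=80
  Job (p=4,w=1): C=20, w*C=1*20=20
  Job (p=10,w=2): C=30, w*C=2*30=60
Total weighted completion time = 178

178


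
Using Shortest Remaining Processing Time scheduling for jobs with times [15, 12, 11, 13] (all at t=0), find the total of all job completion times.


Since all jobs arrive at t=0, SRPT equals SPT ordering.
SPT order: [11, 12, 13, 15]
Completion times:
  Job 1: p=11, C=11
  Job 2: p=12, C=23
  Job 3: p=13, C=36
  Job 4: p=15, C=51
Total completion time = 11 + 23 + 36 + 51 = 121

121


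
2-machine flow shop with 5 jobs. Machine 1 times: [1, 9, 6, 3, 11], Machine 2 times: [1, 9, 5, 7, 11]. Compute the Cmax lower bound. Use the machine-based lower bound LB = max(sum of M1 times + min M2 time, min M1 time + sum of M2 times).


LB1 = sum(M1 times) + min(M2 times) = 30 + 1 = 31
LB2 = min(M1 times) + sum(M2 times) = 1 + 33 = 34
Lower bound = max(LB1, LB2) = max(31, 34) = 34

34


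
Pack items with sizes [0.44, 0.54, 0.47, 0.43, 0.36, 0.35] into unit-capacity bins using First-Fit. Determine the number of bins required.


Place items sequentially using First-Fit:
  Item 0.44 -> new Bin 1
  Item 0.54 -> Bin 1 (now 0.98)
  Item 0.47 -> new Bin 2
  Item 0.43 -> Bin 2 (now 0.9)
  Item 0.36 -> new Bin 3
  Item 0.35 -> Bin 3 (now 0.71)
Total bins used = 3

3


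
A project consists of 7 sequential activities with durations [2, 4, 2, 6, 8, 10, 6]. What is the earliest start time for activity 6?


Activity 6 starts after activities 1 through 5 complete.
Predecessor durations: [2, 4, 2, 6, 8]
ES = 2 + 4 + 2 + 6 + 8 = 22

22


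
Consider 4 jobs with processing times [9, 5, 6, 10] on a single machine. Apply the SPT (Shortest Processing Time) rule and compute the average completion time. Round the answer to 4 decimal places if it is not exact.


Sort jobs by processing time (SPT order): [5, 6, 9, 10]
Compute completion times sequentially:
  Job 1: processing = 5, completes at 5
  Job 2: processing = 6, completes at 11
  Job 3: processing = 9, completes at 20
  Job 4: processing = 10, completes at 30
Sum of completion times = 66
Average completion time = 66/4 = 16.5

16.5


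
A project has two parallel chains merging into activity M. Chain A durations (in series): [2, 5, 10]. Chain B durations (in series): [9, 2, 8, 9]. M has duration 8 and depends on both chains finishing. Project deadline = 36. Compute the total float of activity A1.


Forward pass: ES(A1) = sum of predecessors on chain A = 0
EF = ES + duration = 0 + 2 = 2
Backward pass: LF(M) = deadline = 36; LS(M) = 36 - 8 = 28
LF(A1) = LS(M) - sum(successors on chain A) = 28 - 15 = 13
LS = LF - duration = 13 - 2 = 11
Total float = LS - ES = 11 - 0 = 11

11


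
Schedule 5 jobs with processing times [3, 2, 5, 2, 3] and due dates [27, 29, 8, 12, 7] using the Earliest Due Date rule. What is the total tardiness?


Sort by due date (EDD order): [(3, 7), (5, 8), (2, 12), (3, 27), (2, 29)]
Compute completion times and tardiness:
  Job 1: p=3, d=7, C=3, tardiness=max(0,3-7)=0
  Job 2: p=5, d=8, C=8, tardiness=max(0,8-8)=0
  Job 3: p=2, d=12, C=10, tardiness=max(0,10-12)=0
  Job 4: p=3, d=27, C=13, tardiness=max(0,13-27)=0
  Job 5: p=2, d=29, C=15, tardiness=max(0,15-29)=0
Total tardiness = 0

0


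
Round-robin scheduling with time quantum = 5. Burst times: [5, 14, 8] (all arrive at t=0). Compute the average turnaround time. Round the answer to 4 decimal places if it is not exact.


Time quantum = 5
Execution trace:
  J1 runs 5 units, time = 5
  J2 runs 5 units, time = 10
  J3 runs 5 units, time = 15
  J2 runs 5 units, time = 20
  J3 runs 3 units, time = 23
  J2 runs 4 units, time = 27
Finish times: [5, 27, 23]
Average turnaround = 55/3 = 18.3333

18.3333


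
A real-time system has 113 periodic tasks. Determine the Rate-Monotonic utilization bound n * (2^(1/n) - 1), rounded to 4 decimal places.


Compute 2^(1/113) = 1.0061528976
Subtract 1: 1.0061528976 - 1 = 0.0061528976
Multiply by n: 113 * 0.0061528976 = 0.6952774288
Round to 4 dp: 0.6953

0.6953


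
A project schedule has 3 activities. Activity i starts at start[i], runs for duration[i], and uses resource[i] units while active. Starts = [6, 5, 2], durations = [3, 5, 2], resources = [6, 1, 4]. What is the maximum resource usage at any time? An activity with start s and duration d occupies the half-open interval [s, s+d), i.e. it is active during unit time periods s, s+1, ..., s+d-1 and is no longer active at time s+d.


Each activity i is active on [start_i, start_i + duration_i).
Compute total resource usage per time slot:
  t=0: active resources = [], total = 0
  t=1: active resources = [], total = 0
  t=2: active resources = [4], total = 4
  t=3: active resources = [4], total = 4
  t=4: active resources = [], total = 0
  t=5: active resources = [1], total = 1
  t=6: active resources = [6, 1], total = 7
  t=7: active resources = [6, 1], total = 7
  t=8: active resources = [6, 1], total = 7
  t=9: active resources = [1], total = 1
Peak resource demand = 7

7


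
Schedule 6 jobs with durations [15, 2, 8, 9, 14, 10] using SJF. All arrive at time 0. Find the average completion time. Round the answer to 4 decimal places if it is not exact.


SJF order (ascending): [2, 8, 9, 10, 14, 15]
Completion times:
  Job 1: burst=2, C=2
  Job 2: burst=8, C=10
  Job 3: burst=9, C=19
  Job 4: burst=10, C=29
  Job 5: burst=14, C=43
  Job 6: burst=15, C=58
Average completion = 161/6 = 26.8333

26.8333


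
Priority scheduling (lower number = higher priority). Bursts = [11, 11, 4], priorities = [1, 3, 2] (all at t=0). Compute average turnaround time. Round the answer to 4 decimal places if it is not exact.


Sort by priority (ascending = highest first):
Order: [(1, 11), (2, 4), (3, 11)]
Completion times:
  Priority 1, burst=11, C=11
  Priority 2, burst=4, C=15
  Priority 3, burst=11, C=26
Average turnaround = 52/3 = 17.3333

17.3333


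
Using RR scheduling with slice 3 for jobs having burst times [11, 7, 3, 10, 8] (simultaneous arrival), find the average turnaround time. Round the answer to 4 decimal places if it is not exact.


Time quantum = 3
Execution trace:
  J1 runs 3 units, time = 3
  J2 runs 3 units, time = 6
  J3 runs 3 units, time = 9
  J4 runs 3 units, time = 12
  J5 runs 3 units, time = 15
  J1 runs 3 units, time = 18
  J2 runs 3 units, time = 21
  J4 runs 3 units, time = 24
  J5 runs 3 units, time = 27
  J1 runs 3 units, time = 30
  J2 runs 1 units, time = 31
  J4 runs 3 units, time = 34
  J5 runs 2 units, time = 36
  J1 runs 2 units, time = 38
  J4 runs 1 units, time = 39
Finish times: [38, 31, 9, 39, 36]
Average turnaround = 153/5 = 30.6

30.6


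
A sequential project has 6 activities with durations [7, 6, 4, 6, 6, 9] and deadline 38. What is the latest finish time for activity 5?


LF(activity 5) = deadline - sum of successor durations
Successors: activities 6 through 6 with durations [9]
Sum of successor durations = 9
LF = 38 - 9 = 29

29


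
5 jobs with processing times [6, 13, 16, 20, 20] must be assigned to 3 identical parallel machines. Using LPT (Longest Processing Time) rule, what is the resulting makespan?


Sort jobs in decreasing order (LPT): [20, 20, 16, 13, 6]
Assign each job to the least loaded machine:
  Machine 1: jobs [20, 6], load = 26
  Machine 2: jobs [20], load = 20
  Machine 3: jobs [16, 13], load = 29
Makespan = max load = 29

29


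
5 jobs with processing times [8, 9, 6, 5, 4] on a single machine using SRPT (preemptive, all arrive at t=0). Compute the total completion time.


Since all jobs arrive at t=0, SRPT equals SPT ordering.
SPT order: [4, 5, 6, 8, 9]
Completion times:
  Job 1: p=4, C=4
  Job 2: p=5, C=9
  Job 3: p=6, C=15
  Job 4: p=8, C=23
  Job 5: p=9, C=32
Total completion time = 4 + 9 + 15 + 23 + 32 = 83

83


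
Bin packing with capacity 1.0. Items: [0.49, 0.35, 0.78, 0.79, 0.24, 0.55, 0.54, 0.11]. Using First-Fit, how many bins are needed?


Place items sequentially using First-Fit:
  Item 0.49 -> new Bin 1
  Item 0.35 -> Bin 1 (now 0.84)
  Item 0.78 -> new Bin 2
  Item 0.79 -> new Bin 3
  Item 0.24 -> new Bin 4
  Item 0.55 -> Bin 4 (now 0.79)
  Item 0.54 -> new Bin 5
  Item 0.11 -> Bin 1 (now 0.95)
Total bins used = 5

5


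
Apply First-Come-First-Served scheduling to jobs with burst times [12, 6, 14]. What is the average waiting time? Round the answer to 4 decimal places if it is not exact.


FCFS order (as given): [12, 6, 14]
Waiting times:
  Job 1: wait = 0
  Job 2: wait = 12
  Job 3: wait = 18
Sum of waiting times = 30
Average waiting time = 30/3 = 10.0

10.0


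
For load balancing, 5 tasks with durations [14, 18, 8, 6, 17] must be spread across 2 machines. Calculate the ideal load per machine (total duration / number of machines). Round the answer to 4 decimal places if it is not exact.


Total processing time = 14 + 18 + 8 + 6 + 17 = 63
Number of machines = 2
Ideal balanced load = 63 / 2 = 31.5

31.5


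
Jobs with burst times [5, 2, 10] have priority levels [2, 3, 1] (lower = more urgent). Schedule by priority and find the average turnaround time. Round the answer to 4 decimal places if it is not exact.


Sort by priority (ascending = highest first):
Order: [(1, 10), (2, 5), (3, 2)]
Completion times:
  Priority 1, burst=10, C=10
  Priority 2, burst=5, C=15
  Priority 3, burst=2, C=17
Average turnaround = 42/3 = 14.0

14.0


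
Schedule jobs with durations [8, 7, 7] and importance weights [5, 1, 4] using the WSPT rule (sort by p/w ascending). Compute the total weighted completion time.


Compute p/w ratios and sort ascending (WSPT): [(8, 5), (7, 4), (7, 1)]
Compute weighted completion times:
  Job (p=8,w=5): C=8, w*C=5*8=40
  Job (p=7,w=4): C=15, w*C=4*15=60
  Job (p=7,w=1): C=22, w*C=1*22=22
Total weighted completion time = 122

122


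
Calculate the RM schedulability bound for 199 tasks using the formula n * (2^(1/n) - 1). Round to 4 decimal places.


Compute 2^(1/199) = 1.0034892249
Subtract 1: 1.0034892249 - 1 = 0.0034892249
Multiply by n: 199 * 0.0034892249 = 0.6943557551
Round to 4 dp: 0.6944

0.6944


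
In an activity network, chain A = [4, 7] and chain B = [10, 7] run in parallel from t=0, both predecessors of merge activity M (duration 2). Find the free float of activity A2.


ES(A2) = sum of predecessors on chain A = 4
EF(A2) = ES + duration = 4 + 7 = 11
Successor of A2 is M. ES(M) = max(sum(A), sum(B)) = max(11, 17) = 17
Free float = ES(successor) - EF(current) = 17 - 11 = 6

6


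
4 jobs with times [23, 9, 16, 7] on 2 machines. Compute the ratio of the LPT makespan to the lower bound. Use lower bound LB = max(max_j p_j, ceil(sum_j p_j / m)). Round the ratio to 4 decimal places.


LPT order: [23, 16, 9, 7]
Machine loads after assignment: [30, 25]
LPT makespan = 30
Lower bound = max(max_job, ceil(total/2)) = max(23, 28) = 28
Ratio = 30 / 28 = 1.0714

1.0714


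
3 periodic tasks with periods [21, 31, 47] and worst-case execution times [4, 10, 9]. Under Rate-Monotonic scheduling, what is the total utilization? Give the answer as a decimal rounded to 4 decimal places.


Compute individual utilizations (exact fractions):
  Task 1: C/T = 4/21 (approx. 0.1905)
  Task 2: C/T = 10/31 (approx. 0.3226)
  Task 3: C/T = 9/47 (approx. 0.1915)
Total utilization U = 4/21 + 10/31 + 9/47 = 21557/30597
Rounded to 4 decimal places: U = 0.7045
RM (Liu & Layland) bound for 3 tasks = 0.779763; compare with U = 21557/30597 (approx. 0.704546)
U <= bound, so schedulable by RM sufficient condition.

0.7045


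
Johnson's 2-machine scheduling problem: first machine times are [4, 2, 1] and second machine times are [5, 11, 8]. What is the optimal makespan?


Apply Johnson's rule:
  Group 1 (a <= b): [(3, 1, 8), (2, 2, 11), (1, 4, 5)]
  Group 2 (a > b): []
Optimal job order: [3, 2, 1]
Schedule:
  Job 3: M1 done at 1, M2 done at 9
  Job 2: M1 done at 3, M2 done at 20
  Job 1: M1 done at 7, M2 done at 25
Makespan = 25

25


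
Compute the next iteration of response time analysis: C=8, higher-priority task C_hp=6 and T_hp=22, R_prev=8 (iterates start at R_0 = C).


R_next = C + ceil(R_prev / T_hp) * C_hp
ceil(8 / 22) = ceil(0.3636) = 1
Interference = 1 * 6 = 6
R_next = 8 + 6 = 14

14


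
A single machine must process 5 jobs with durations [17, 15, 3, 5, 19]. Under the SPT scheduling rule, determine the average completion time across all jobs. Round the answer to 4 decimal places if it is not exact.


Sort jobs by processing time (SPT order): [3, 5, 15, 17, 19]
Compute completion times sequentially:
  Job 1: processing = 3, completes at 3
  Job 2: processing = 5, completes at 8
  Job 3: processing = 15, completes at 23
  Job 4: processing = 17, completes at 40
  Job 5: processing = 19, completes at 59
Sum of completion times = 133
Average completion time = 133/5 = 26.6

26.6


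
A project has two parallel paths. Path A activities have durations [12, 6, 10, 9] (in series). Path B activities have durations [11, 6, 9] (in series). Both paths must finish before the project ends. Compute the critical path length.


Path A total = 12 + 6 + 10 + 9 = 37
Path B total = 11 + 6 + 9 = 26
Critical path = longest path = max(37, 26) = 37

37


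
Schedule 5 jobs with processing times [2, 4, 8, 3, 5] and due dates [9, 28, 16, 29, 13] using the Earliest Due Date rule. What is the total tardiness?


Sort by due date (EDD order): [(2, 9), (5, 13), (8, 16), (4, 28), (3, 29)]
Compute completion times and tardiness:
  Job 1: p=2, d=9, C=2, tardiness=max(0,2-9)=0
  Job 2: p=5, d=13, C=7, tardiness=max(0,7-13)=0
  Job 3: p=8, d=16, C=15, tardiness=max(0,15-16)=0
  Job 4: p=4, d=28, C=19, tardiness=max(0,19-28)=0
  Job 5: p=3, d=29, C=22, tardiness=max(0,22-29)=0
Total tardiness = 0

0


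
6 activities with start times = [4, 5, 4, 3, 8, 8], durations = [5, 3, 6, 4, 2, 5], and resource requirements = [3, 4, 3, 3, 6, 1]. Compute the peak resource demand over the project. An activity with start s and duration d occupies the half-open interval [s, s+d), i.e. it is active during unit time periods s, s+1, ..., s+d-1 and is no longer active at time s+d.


Each activity i is active on [start_i, start_i + duration_i).
Compute total resource usage per time slot:
  t=0: active resources = [], total = 0
  t=1: active resources = [], total = 0
  t=2: active resources = [], total = 0
  t=3: active resources = [3], total = 3
  t=4: active resources = [3, 3, 3], total = 9
  t=5: active resources = [3, 4, 3, 3], total = 13
  t=6: active resources = [3, 4, 3, 3], total = 13
  t=7: active resources = [3, 4, 3], total = 10
  t=8: active resources = [3, 3, 6, 1], total = 13
  t=9: active resources = [3, 6, 1], total = 10
  t=10: active resources = [1], total = 1
  t=11: active resources = [1], total = 1
  t=12: active resources = [1], total = 1
Peak resource demand = 13

13


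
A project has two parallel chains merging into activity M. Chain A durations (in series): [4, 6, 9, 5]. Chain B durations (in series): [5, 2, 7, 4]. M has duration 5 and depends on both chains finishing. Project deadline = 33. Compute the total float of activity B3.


Forward pass: ES(B3) = sum of predecessors on chain B = 7
EF = ES + duration = 7 + 7 = 14
Backward pass: LF(M) = deadline = 33; LS(M) = 33 - 5 = 28
LF(B3) = LS(M) - sum(successors on chain B) = 28 - 4 = 24
LS = LF - duration = 24 - 7 = 17
Total float = LS - ES = 17 - 7 = 10

10


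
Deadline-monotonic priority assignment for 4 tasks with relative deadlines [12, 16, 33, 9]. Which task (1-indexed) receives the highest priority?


Sort tasks by relative deadline (ascending):
  Task 4: deadline = 9
  Task 1: deadline = 12
  Task 2: deadline = 16
  Task 3: deadline = 33
Priority order (highest first): [4, 1, 2, 3]
Highest priority task = 4

4
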